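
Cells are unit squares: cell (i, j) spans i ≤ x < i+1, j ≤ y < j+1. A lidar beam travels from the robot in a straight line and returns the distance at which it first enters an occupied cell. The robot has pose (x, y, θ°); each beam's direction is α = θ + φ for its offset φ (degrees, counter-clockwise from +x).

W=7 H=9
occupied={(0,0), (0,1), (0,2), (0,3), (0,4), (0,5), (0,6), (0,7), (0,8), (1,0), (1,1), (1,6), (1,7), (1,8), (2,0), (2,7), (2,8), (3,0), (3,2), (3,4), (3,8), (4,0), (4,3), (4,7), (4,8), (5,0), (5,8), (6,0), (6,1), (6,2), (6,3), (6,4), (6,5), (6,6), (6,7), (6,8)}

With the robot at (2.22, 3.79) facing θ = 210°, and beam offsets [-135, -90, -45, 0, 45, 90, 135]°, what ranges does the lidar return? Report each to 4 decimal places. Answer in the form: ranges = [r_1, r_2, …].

beam 1: φ=-135°, α=75°
  dir = (cos 75°, sin 75°) = (0.2588, 0.9659); from cell (2,3)
  next x-line at t=3.0137, next y-line at t=0.2174; Δt_x=3.8637, Δt_y=1.0353
    y: enter (2,4) at t=0.2174
    y: enter (2,5) at t=1.2527
    y: enter (2,6) at t=2.2880
    x: enter (3,6) at t=3.0137
    y: enter (3,7) at t=3.3232
    y: enter (3,8) at t=4.3585 ← occupied
  → r_1 = 4.3585
beam 2: φ=-90°, α=120°
  dir = (cos 120°, sin 120°) = (-0.5000, 0.8660); from cell (2,3)
  next x-line at t=0.4400, next y-line at t=0.2425; Δt_x=2.0000, Δt_y=1.1547
    y: enter (2,4) at t=0.2425
    x: enter (1,4) at t=0.4400
    y: enter (1,5) at t=1.3972
    x: enter (0,5) at t=2.4400 ← occupied
  → r_2 = 2.4400
beam 3: φ=-45°, α=165°
  dir = (cos 165°, sin 165°) = (-0.9659, 0.2588); from cell (2,3)
  next x-line at t=0.2278, next y-line at t=0.8114; Δt_x=1.0353, Δt_y=3.8637
    x: enter (1,3) at t=0.2278
    y: enter (1,4) at t=0.8114
    x: enter (0,4) at t=1.2630 ← occupied
  → r_3 = 1.2630
beam 4: φ=0°, α=210°
  dir = (cos 210°, sin 210°) = (-0.8660, -0.5000); from cell (2,3)
  next x-line at t=0.2540, next y-line at t=1.5800; Δt_x=1.1547, Δt_y=2.0000
    x: enter (1,3) at t=0.2540
    x: enter (0,3) at t=1.4087 ← occupied
  → r_4 = 1.4087
beam 5: φ=45°, α=255°
  dir = (cos 255°, sin 255°) = (-0.2588, -0.9659); from cell (2,3)
  next x-line at t=0.8500, next y-line at t=0.8179; Δt_x=3.8637, Δt_y=1.0353
    y: enter (2,2) at t=0.8179
    x: enter (1,2) at t=0.8500
    y: enter (1,1) at t=1.8531 ← occupied
  → r_5 = 1.8531
beam 6: φ=90°, α=300°
  dir = (cos 300°, sin 300°) = (0.5000, -0.8660); from cell (2,3)
  next x-line at t=1.5600, next y-line at t=0.9122; Δt_x=2.0000, Δt_y=1.1547
    y: enter (2,2) at t=0.9122
    x: enter (3,2) at t=1.5600 ← occupied
  → r_6 = 1.5600
beam 7: φ=135°, α=345°
  dir = (cos 345°, sin 345°) = (0.9659, -0.2588); from cell (2,3)
  next x-line at t=0.8075, next y-line at t=3.0523; Δt_x=1.0353, Δt_y=3.8637
    x: enter (3,3) at t=0.8075
    x: enter (4,3) at t=1.8428 ← occupied
  → r_7 = 1.8428

ranges = [4.3585, 2.4400, 1.2630, 1.4087, 1.8531, 1.5600, 1.8428]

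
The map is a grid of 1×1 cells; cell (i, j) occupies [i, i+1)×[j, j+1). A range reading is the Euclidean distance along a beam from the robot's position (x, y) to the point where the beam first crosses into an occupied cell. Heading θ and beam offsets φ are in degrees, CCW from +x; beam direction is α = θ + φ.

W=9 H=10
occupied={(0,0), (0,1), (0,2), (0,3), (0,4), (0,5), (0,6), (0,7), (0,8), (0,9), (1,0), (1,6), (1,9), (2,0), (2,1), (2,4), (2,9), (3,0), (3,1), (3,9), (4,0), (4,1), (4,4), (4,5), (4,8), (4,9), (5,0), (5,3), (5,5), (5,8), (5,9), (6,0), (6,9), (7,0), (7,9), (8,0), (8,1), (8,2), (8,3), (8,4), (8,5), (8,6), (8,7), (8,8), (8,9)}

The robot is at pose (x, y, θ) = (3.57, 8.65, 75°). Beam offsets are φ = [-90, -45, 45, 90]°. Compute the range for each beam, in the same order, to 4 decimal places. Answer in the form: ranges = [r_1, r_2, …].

ranges = [0.4452, 0.4965, 0.4041, 1.3523]

beam 1: φ=-90°, α=345°
  dir = (cos 345°, sin 345°) = (0.9659, -0.2588); from cell (3,8)
  next x-line at t=0.4452, next y-line at t=2.5114; Δt_x=1.0353, Δt_y=3.8637
    x: enter (4,8) at t=0.4452 ← occupied
  → r_1 = 0.4452
beam 2: φ=-45°, α=30°
  dir = (cos 30°, sin 30°) = (0.8660, 0.5000); from cell (3,8)
  next x-line at t=0.4965, next y-line at t=0.7000; Δt_x=1.1547, Δt_y=2.0000
    x: enter (4,8) at t=0.4965 ← occupied
  → r_2 = 0.4965
beam 3: φ=45°, α=120°
  dir = (cos 120°, sin 120°) = (-0.5000, 0.8660); from cell (3,8)
  next x-line at t=1.1400, next y-line at t=0.4041; Δt_x=2.0000, Δt_y=1.1547
    y: enter (3,9) at t=0.4041 ← occupied
  → r_3 = 0.4041
beam 4: φ=90°, α=165°
  dir = (cos 165°, sin 165°) = (-0.9659, 0.2588); from cell (3,8)
  next x-line at t=0.5901, next y-line at t=1.3523; Δt_x=1.0353, Δt_y=3.8637
    x: enter (2,8) at t=0.5901
    y: enter (2,9) at t=1.3523 ← occupied
  → r_4 = 1.3523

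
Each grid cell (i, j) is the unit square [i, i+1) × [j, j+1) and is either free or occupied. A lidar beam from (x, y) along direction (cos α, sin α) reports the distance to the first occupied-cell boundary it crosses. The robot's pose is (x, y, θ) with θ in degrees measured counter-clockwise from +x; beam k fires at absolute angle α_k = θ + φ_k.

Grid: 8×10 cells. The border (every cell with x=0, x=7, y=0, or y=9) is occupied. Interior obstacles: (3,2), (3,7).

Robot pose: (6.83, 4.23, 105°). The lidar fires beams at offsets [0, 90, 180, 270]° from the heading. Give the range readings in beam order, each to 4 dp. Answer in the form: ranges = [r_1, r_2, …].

beam 1: φ=0°, α=105°
  dir = (cos 105°, sin 105°) = (-0.2588, 0.9659); from cell (6,4)
  next x-line at t=3.2069, next y-line at t=0.7972; Δt_x=3.8637, Δt_y=1.0353
    y: enter (6,5) at t=0.7972
    y: enter (6,6) at t=1.8324
    y: enter (6,7) at t=2.8677
    x: enter (5,7) at t=3.2069
    y: enter (5,8) at t=3.9030
    y: enter (5,9) at t=4.9383 ← occupied
  → r_1 = 4.9383
beam 2: φ=90°, α=195°
  dir = (cos 195°, sin 195°) = (-0.9659, -0.2588); from cell (6,4)
  next x-line at t=0.8593, next y-line at t=0.8887; Δt_x=1.0353, Δt_y=3.8637
    x: enter (5,4) at t=0.8593
    y: enter (5,3) at t=0.8887
    x: enter (4,3) at t=1.8946
    x: enter (3,3) at t=2.9298
    x: enter (2,3) at t=3.9651
    y: enter (2,2) at t=4.7524
    x: enter (1,2) at t=5.0004
    x: enter (0,2) at t=6.0357 ← occupied
  → r_2 = 6.0357
beam 3: φ=180°, α=285°
  dir = (cos 285°, sin 285°) = (0.2588, -0.9659); from cell (6,4)
  next x-line at t=0.6568, next y-line at t=0.2381; Δt_x=3.8637, Δt_y=1.0353
    y: enter (6,3) at t=0.2381
    x: enter (7,3) at t=0.6568 ← occupied
  → r_3 = 0.6568
beam 4: φ=270°, α=15°
  dir = (cos 15°, sin 15°) = (0.9659, 0.2588); from cell (6,4)
  next x-line at t=0.1760, next y-line at t=2.9751; Δt_x=1.0353, Δt_y=3.8637
    x: enter (7,4) at t=0.1760 ← occupied
  → r_4 = 0.1760

ranges = [4.9383, 6.0357, 0.6568, 0.1760]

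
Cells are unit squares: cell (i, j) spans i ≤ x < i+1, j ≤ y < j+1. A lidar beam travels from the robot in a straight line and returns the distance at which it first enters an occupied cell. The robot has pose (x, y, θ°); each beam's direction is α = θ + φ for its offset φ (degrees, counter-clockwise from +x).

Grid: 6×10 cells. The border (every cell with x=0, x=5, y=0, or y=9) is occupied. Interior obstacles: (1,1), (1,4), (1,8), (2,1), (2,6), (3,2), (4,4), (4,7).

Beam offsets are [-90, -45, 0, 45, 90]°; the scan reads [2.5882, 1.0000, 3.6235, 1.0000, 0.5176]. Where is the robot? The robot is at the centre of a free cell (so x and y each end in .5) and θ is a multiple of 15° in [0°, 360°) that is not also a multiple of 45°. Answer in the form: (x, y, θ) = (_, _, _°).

(x, y, θ) = (1.5, 5.5, 75°)

Enumerate (i+0.5, j+0.5, θ) over the 24 free cells and 16 admissible headings. For each, cast all 5 beams and compare to the given ranges.
  (3.5, 6.5, 240°): beam 1 = 0.5774 ≠ 2.5882 ✗
  (3.5, 4.5, 75°): beam 1 = 0.5176 ≠ 2.5882 ✗
  (3.5, 6.5, 255°): beam 1 = 0.5176 ≠ 2.5882 ✗
  (4.5, 3.5, 345°): beam 3 = 0.5176 ≠ 3.6235 ✗
  (3.5, 6.5, 165°): beam 2 = 2.8868 ≠ 1.0000 ✗
  …
  (1.5, 5.5, 75°): r_1=2.5882, r_2=1.0000, r_3=3.6235, r_4=1.0000, r_5=0.5176 — all match ✓
No second candidate reproduces the full scan.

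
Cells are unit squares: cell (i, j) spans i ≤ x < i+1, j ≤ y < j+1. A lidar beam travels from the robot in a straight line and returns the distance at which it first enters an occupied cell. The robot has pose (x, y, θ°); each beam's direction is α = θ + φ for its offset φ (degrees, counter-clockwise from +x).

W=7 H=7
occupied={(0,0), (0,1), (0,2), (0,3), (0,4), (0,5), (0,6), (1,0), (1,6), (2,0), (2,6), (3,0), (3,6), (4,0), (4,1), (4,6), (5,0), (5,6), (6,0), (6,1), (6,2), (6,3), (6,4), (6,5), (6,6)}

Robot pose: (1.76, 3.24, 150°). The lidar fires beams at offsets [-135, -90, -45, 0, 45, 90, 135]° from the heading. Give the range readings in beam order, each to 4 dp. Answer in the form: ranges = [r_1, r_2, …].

beam 1: φ=-135°, α=15°
  direction (0.9659, 0.2588); cell (1,3); t to first gridline: x 0.2485, y 2.9364 (then +1.0353 / +3.8637)
    (2,3) via x @ 0.2485
    (3,3) via x @ 1.2837
    (4,3) via x @ 2.3190
    (4,4) via y @ 2.9364
    (5,4) via x @ 3.3543
    (6,4) via x @ 4.3896  # hit
  → r_1 = 4.3896
beam 2: φ=-90°, α=60°
  direction (0.5000, 0.8660); cell (1,3); t to first gridline: x 0.4800, y 0.8776 (then +2.0000 / +1.1547)
    (2,3) via x @ 0.4800
    (2,4) via y @ 0.8776
    (2,5) via y @ 2.0323
    (3,5) via x @ 2.4800
    (3,6) via y @ 3.1870  # hit
  → r_2 = 3.1870
beam 3: φ=-45°, α=105°
  direction (-0.2588, 0.9659); cell (1,3); t to first gridline: x 2.9364, y 0.7868 (then +3.8637 / +1.0353)
    (1,4) via y @ 0.7868
    (1,5) via y @ 1.8221
    (1,6) via y @ 2.8574  # hit
  → r_3 = 2.8574
beam 4: φ=0°, α=150°
  direction (-0.8660, 0.5000); cell (1,3); t to first gridline: x 0.8776, y 1.5200 (then +1.1547 / +2.0000)
    (0,3) via x @ 0.8776  # hit
  → r_4 = 0.8776
beam 5: φ=45°, α=195°
  direction (-0.9659, -0.2588); cell (1,3); t to first gridline: x 0.7868, y 0.9273 (then +1.0353 / +3.8637)
    (0,3) via x @ 0.7868  # hit
  → r_5 = 0.7868
beam 6: φ=90°, α=240°
  direction (-0.5000, -0.8660); cell (1,3); t to first gridline: x 1.5200, y 0.2771 (then +2.0000 / +1.1547)
    (1,2) via y @ 0.2771
    (1,1) via y @ 1.4318
    (0,1) via x @ 1.5200  # hit
  → r_6 = 1.5200
beam 7: φ=135°, α=285°
  direction (0.2588, -0.9659); cell (1,3); t to first gridline: x 0.9273, y 0.2485 (then +3.8637 / +1.0353)
    (1,2) via y @ 0.2485
    (2,2) via x @ 0.9273
    (2,1) via y @ 1.2837
    (2,0) via y @ 2.3190  # hit
  → r_7 = 2.3190

ranges = [4.3896, 3.1870, 2.8574, 0.8776, 0.7868, 1.5200, 2.3190]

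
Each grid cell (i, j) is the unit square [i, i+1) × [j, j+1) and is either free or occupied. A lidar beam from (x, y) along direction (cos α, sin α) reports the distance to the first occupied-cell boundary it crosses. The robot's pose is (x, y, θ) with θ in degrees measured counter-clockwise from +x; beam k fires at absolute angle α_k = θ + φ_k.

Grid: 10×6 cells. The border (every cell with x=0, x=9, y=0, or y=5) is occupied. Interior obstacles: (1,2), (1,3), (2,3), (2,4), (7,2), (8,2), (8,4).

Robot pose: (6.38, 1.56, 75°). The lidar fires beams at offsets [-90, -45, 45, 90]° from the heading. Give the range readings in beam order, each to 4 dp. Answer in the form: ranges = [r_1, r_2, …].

beam 1: φ=-90°, α=345°
  direction (0.9659, -0.2588); cell (6,1); t to first gridline: x 0.6419, y 2.1637 (then +1.0353 / +3.8637)
    (7,1) via x @ 0.6419
    (8,1) via x @ 1.6771
    (8,0) via y @ 2.1637  # hit
  → r_1 = 2.1637
beam 2: φ=-45°, α=30°
  direction (0.8660, 0.5000); cell (6,1); t to first gridline: x 0.7159, y 0.8800 (then +1.1547 / +2.0000)
    (7,1) via x @ 0.7159
    (7,2) via y @ 0.8800  # hit
  → r_2 = 0.8800
beam 3: φ=45°, α=120°
  direction (-0.5000, 0.8660); cell (6,1); t to first gridline: x 0.7600, y 0.5081 (then +2.0000 / +1.1547)
    (6,2) via y @ 0.5081
    (5,2) via x @ 0.7600
    (5,3) via y @ 1.6628
    (4,3) via x @ 2.7600
    (4,4) via y @ 2.8175
    (4,5) via y @ 3.9722  # hit
  → r_3 = 3.9722
beam 4: φ=90°, α=165°
  direction (-0.9659, 0.2588); cell (6,1); t to first gridline: x 0.3934, y 1.7000 (then +1.0353 / +3.8637)
    (5,1) via x @ 0.3934
    (4,1) via x @ 1.4287
    (4,2) via y @ 1.7000
    (3,2) via x @ 2.4640
    (2,2) via x @ 3.4992
    (1,2) via x @ 4.5345  # hit
  → r_4 = 4.5345

ranges = [2.1637, 0.8800, 3.9722, 4.5345]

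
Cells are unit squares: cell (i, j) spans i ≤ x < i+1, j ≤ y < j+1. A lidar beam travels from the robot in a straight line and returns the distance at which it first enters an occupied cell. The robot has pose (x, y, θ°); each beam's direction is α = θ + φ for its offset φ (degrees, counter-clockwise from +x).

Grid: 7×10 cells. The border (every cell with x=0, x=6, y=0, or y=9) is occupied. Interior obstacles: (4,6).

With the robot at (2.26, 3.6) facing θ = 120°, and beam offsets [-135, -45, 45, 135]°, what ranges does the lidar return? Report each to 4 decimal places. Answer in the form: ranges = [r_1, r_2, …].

ranges = [3.8719, 5.5905, 1.3044, 2.6917]

beam 1: φ=-135°, α=345°
  cosα=0.9659 sinα=-0.2588 | (2,3) | tMaxX 0.7661 tMaxY 2.3182 | tΔX 1.0353 tΔY 3.8637
    t=0.7661 [x] (3,3)
    t=1.8014 [x] (4,3)
    t=2.3182 [y] (4,2)
    t=2.8367 [x] (5,2)
    t=3.8719 [x] (6,2) — stop
  → r_1 = 3.8719
beam 2: φ=-45°, α=75°
  cosα=0.2588 sinα=0.9659 | (2,3) | tMaxX 2.8591 tMaxY 0.4141 | tΔX 3.8637 tΔY 1.0353
    t=0.4141 [y] (2,4)
    t=1.4494 [y] (2,5)
    t=2.4847 [y] (2,6)
    t=2.8591 [x] (3,6)
    t=3.5199 [y] (3,7)
    t=4.5552 [y] (3,8)
    t=5.5905 [y] (3,9) — stop
  → r_2 = 5.5905
beam 3: φ=45°, α=165°
  cosα=-0.9659 sinα=0.2588 | (2,3) | tMaxX 0.2692 tMaxY 1.5455 | tΔX 1.0353 tΔY 3.8637
    t=0.2692 [x] (1,3)
    t=1.3044 [x] (0,3) — stop
  → r_3 = 1.3044
beam 4: φ=135°, α=255°
  cosα=-0.2588 sinα=-0.9659 | (2,3) | tMaxX 1.0046 tMaxY 0.6212 | tΔX 3.8637 tΔY 1.0353
    t=0.6212 [y] (2,2)
    t=1.0046 [x] (1,2)
    t=1.6564 [y] (1,1)
    t=2.6917 [y] (1,0) — stop
  → r_4 = 2.6917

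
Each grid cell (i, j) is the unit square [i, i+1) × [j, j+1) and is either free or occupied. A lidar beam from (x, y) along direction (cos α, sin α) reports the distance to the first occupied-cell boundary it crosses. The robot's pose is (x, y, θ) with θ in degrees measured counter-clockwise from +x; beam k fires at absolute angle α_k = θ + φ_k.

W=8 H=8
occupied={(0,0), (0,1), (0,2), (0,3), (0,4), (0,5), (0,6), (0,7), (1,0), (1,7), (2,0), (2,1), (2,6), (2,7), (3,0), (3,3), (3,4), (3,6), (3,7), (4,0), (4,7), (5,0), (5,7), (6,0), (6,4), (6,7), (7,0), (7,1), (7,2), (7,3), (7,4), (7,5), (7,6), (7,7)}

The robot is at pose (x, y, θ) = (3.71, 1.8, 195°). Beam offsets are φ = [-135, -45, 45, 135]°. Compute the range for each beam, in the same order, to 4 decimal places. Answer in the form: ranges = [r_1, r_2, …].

beam 1: φ=-135°, α=60°
  dir = (cos 60°, sin 60°) = (0.5000, 0.8660); from cell (3,1)
  next x-line at t=0.5800, next y-line at t=0.2309; Δt_x=2.0000, Δt_y=1.1547
    y: enter (3,2) at t=0.2309
    x: enter (4,2) at t=0.5800
    y: enter (4,3) at t=1.3856
    y: enter (4,4) at t=2.5403
    x: enter (5,4) at t=2.5800
    y: enter (5,5) at t=3.6950
    x: enter (6,5) at t=4.5800
    y: enter (6,6) at t=4.8497
    y: enter (6,7) at t=6.0044 ← occupied
  → r_1 = 6.0044
beam 2: φ=-45°, α=150°
  dir = (cos 150°, sin 150°) = (-0.8660, 0.5000); from cell (3,1)
  next x-line at t=0.8198, next y-line at t=0.4000; Δt_x=1.1547, Δt_y=2.0000
    y: enter (3,2) at t=0.4000
    x: enter (2,2) at t=0.8198
    x: enter (1,2) at t=1.9745
    y: enter (1,3) at t=2.4000
    x: enter (0,3) at t=3.1292 ← occupied
  → r_2 = 3.1292
beam 3: φ=45°, α=240°
  dir = (cos 240°, sin 240°) = (-0.5000, -0.8660); from cell (3,1)
  next x-line at t=1.4200, next y-line at t=0.9238; Δt_x=2.0000, Δt_y=1.1547
    y: enter (3,0) at t=0.9238 ← occupied
  → r_3 = 0.9238
beam 4: φ=135°, α=330°
  dir = (cos 330°, sin 330°) = (0.8660, -0.5000); from cell (3,1)
  next x-line at t=0.3349, next y-line at t=1.6000; Δt_x=1.1547, Δt_y=2.0000
    x: enter (4,1) at t=0.3349
    x: enter (5,1) at t=1.4896
    y: enter (5,0) at t=1.6000 ← occupied
  → r_4 = 1.6000

ranges = [6.0044, 3.1292, 0.9238, 1.6000]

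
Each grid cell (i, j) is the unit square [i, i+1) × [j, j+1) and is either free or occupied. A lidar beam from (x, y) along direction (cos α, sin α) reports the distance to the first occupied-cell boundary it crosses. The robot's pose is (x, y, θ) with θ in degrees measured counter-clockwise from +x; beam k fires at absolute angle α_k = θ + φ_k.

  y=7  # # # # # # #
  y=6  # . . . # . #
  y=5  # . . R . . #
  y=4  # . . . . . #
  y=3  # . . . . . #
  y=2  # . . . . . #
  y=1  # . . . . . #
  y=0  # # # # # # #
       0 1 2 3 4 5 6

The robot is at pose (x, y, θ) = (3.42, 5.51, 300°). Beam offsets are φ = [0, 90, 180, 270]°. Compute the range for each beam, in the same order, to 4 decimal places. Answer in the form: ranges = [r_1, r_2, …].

ranges = [5.1600, 0.9800, 1.7205, 2.7944]

beam 1: φ=0°, α=300°
  direction (0.5000, -0.8660); cell (3,5); t to first gridline: x 1.1600, y 0.5889 (then +2.0000 / +1.1547)
    (3,4) via y @ 0.5889
    (4,4) via x @ 1.1600
    (4,3) via y @ 1.7436
    (4,2) via y @ 2.8983
    (5,2) via x @ 3.1600
    (5,1) via y @ 4.0530
    (6,1) via x @ 5.1600  # hit
  → r_1 = 5.1600
beam 2: φ=90°, α=30°
  direction (0.8660, 0.5000); cell (3,5); t to first gridline: x 0.6697, y 0.9800 (then +1.1547 / +2.0000)
    (4,5) via x @ 0.6697
    (4,6) via y @ 0.9800  # hit
  → r_2 = 0.9800
beam 3: φ=180°, α=120°
  direction (-0.5000, 0.8660); cell (3,5); t to first gridline: x 0.8400, y 0.5658 (then +2.0000 / +1.1547)
    (3,6) via y @ 0.5658
    (2,6) via x @ 0.8400
    (2,7) via y @ 1.7205  # hit
  → r_3 = 1.7205
beam 4: φ=270°, α=210°
  direction (-0.8660, -0.5000); cell (3,5); t to first gridline: x 0.4850, y 1.0200 (then +1.1547 / +2.0000)
    (2,5) via x @ 0.4850
    (2,4) via y @ 1.0200
    (1,4) via x @ 1.6397
    (0,4) via x @ 2.7944  # hit
  → r_4 = 2.7944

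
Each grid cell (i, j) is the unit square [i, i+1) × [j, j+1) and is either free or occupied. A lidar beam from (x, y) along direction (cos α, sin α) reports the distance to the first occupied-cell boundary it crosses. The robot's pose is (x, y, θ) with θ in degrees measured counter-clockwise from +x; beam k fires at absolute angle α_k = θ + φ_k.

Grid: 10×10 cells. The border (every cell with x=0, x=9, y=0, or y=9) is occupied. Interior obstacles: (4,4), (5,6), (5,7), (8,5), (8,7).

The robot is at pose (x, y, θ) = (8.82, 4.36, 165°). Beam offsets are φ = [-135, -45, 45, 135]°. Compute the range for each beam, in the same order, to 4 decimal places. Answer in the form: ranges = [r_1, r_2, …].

ranges = [0.2078, 0.7390, 6.7200, 0.3600]

beam 1: φ=-135°, α=30°
  d=(0.8660,0.5000)  start (8,4)  tX=0.2078 tY=1.2800  stride 1/|dx|=1.1547 1/|dy|=2.0000
    cross x-line → (9,4), t=0.2078 (wall)
  → r_1 = 0.2078
beam 2: φ=-45°, α=120°
  d=(-0.5000,0.8660)  start (8,4)  tX=1.6400 tY=0.7390  stride 1/|dx|=2.0000 1/|dy|=1.1547
    cross y-line → (8,5), t=0.7390 (wall)
  → r_2 = 0.7390
beam 3: φ=45°, α=210°
  d=(-0.8660,-0.5000)  start (8,4)  tX=0.9469 tY=0.7200  stride 1/|dx|=1.1547 1/|dy|=2.0000
    cross y-line → (8,3), t=0.7200
    cross x-line → (7,3), t=0.9469
    cross x-line → (6,3), t=2.1016
    cross y-line → (6,2), t=2.7200
    cross x-line → (5,2), t=3.2563
    cross x-line → (4,2), t=4.4110
    cross y-line → (4,1), t=4.7200
    cross x-line → (3,1), t=5.5657
    cross y-line → (3,0), t=6.7200 (wall)
  → r_3 = 6.7200
beam 4: φ=135°, α=300°
  d=(0.5000,-0.8660)  start (8,4)  tX=0.3600 tY=0.4157  stride 1/|dx|=2.0000 1/|dy|=1.1547
    cross x-line → (9,4), t=0.3600 (wall)
  → r_4 = 0.3600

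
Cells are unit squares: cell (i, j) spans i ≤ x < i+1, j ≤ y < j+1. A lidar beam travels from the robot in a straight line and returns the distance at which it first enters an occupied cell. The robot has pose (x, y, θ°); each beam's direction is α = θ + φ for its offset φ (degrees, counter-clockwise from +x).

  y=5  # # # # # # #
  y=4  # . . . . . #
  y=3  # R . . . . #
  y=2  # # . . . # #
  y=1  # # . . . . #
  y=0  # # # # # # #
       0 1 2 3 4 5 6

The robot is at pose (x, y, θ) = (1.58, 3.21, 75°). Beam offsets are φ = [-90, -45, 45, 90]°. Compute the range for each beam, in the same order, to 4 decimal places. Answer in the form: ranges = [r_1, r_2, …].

ranges = [3.5406, 3.5800, 1.1600, 0.6005]

beam 1: φ=-90°, α=345°
  dir = (cos 345°, sin 345°) = (0.9659, -0.2588); from cell (1,3)
  next x-line at t=0.4348, next y-line at t=0.8114; Δt_x=1.0353, Δt_y=3.8637
    x: enter (2,3) at t=0.4348
    y: enter (2,2) at t=0.8114
    x: enter (3,2) at t=1.4701
    x: enter (4,2) at t=2.5054
    x: enter (5,2) at t=3.5406 ← occupied
  → r_1 = 3.5406
beam 2: φ=-45°, α=30°
  dir = (cos 30°, sin 30°) = (0.8660, 0.5000); from cell (1,3)
  next x-line at t=0.4850, next y-line at t=1.5800; Δt_x=1.1547, Δt_y=2.0000
    x: enter (2,3) at t=0.4850
    y: enter (2,4) at t=1.5800
    x: enter (3,4) at t=1.6397
    x: enter (4,4) at t=2.7944
    y: enter (4,5) at t=3.5800 ← occupied
  → r_2 = 3.5800
beam 3: φ=45°, α=120°
  dir = (cos 120°, sin 120°) = (-0.5000, 0.8660); from cell (1,3)
  next x-line at t=1.1600, next y-line at t=0.9122; Δt_x=2.0000, Δt_y=1.1547
    y: enter (1,4) at t=0.9122
    x: enter (0,4) at t=1.1600 ← occupied
  → r_3 = 1.1600
beam 4: φ=90°, α=165°
  dir = (cos 165°, sin 165°) = (-0.9659, 0.2588); from cell (1,3)
  next x-line at t=0.6005, next y-line at t=3.0523; Δt_x=1.0353, Δt_y=3.8637
    x: enter (0,3) at t=0.6005 ← occupied
  → r_4 = 0.6005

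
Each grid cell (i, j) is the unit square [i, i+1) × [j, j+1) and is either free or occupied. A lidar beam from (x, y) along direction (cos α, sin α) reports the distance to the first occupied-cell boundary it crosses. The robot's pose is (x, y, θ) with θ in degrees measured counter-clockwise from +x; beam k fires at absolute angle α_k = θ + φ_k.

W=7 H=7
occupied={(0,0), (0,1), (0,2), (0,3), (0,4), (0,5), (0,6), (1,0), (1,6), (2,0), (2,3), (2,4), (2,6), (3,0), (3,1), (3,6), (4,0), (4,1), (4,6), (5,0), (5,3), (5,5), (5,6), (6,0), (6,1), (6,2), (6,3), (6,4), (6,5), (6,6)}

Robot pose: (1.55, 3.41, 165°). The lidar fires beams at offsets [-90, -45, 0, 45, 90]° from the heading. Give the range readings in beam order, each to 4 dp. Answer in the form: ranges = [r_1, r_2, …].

ranges = [2.6814, 1.1000, 0.5694, 0.6351, 2.1250]

beam 1: φ=-90°, α=75°
  cosα=0.2588 sinα=0.9659 | (1,3) | tMaxX 1.7387 tMaxY 0.6108 | tΔX 3.8637 tΔY 1.0353
    t=0.6108 [y] (1,4)
    t=1.6461 [y] (1,5)
    t=1.7387 [x] (2,5)
    t=2.6814 [y] (2,6) — stop
  → r_1 = 2.6814
beam 2: φ=-45°, α=120°
  cosα=-0.5000 sinα=0.8660 | (1,3) | tMaxX 1.1000 tMaxY 0.6813 | tΔX 2.0000 tΔY 1.1547
    t=0.6813 [y] (1,4)
    t=1.1000 [x] (0,4) — stop
  → r_2 = 1.1000
beam 3: φ=0°, α=165°
  cosα=-0.9659 sinα=0.2588 | (1,3) | tMaxX 0.5694 tMaxY 2.2796 | tΔX 1.0353 tΔY 3.8637
    t=0.5694 [x] (0,3) — stop
  → r_3 = 0.5694
beam 4: φ=45°, α=210°
  cosα=-0.8660 sinα=-0.5000 | (1,3) | tMaxX 0.6351 tMaxY 0.8200 | tΔX 1.1547 tΔY 2.0000
    t=0.6351 [x] (0,3) — stop
  → r_4 = 0.6351
beam 5: φ=90°, α=255°
  cosα=-0.2588 sinα=-0.9659 | (1,3) | tMaxX 2.1250 tMaxY 0.4245 | tΔX 3.8637 tΔY 1.0353
    t=0.4245 [y] (1,2)
    t=1.4597 [y] (1,1)
    t=2.1250 [x] (0,1) — stop
  → r_5 = 2.1250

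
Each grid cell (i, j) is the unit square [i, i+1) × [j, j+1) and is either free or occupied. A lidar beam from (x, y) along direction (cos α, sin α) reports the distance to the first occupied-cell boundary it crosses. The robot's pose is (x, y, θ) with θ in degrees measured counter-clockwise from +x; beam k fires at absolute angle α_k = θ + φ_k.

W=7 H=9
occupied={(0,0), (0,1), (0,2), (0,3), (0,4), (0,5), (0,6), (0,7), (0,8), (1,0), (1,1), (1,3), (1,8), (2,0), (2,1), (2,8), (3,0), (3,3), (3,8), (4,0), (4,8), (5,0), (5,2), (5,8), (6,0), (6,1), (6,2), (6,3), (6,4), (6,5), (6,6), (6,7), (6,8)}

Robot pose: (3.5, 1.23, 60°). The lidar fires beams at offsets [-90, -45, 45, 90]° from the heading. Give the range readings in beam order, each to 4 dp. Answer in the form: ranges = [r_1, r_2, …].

beam 1: φ=-90°, α=330°
  d=(0.8660,-0.5000)  start (3,1)  tX=0.5774 tY=0.4600  stride 1/|dx|=1.1547 1/|dy|=2.0000
    cross y-line → (3,0), t=0.4600 (wall)
  → r_1 = 0.4600
beam 2: φ=-45°, α=15°
  d=(0.9659,0.2588)  start (3,1)  tX=0.5176 tY=2.9751  stride 1/|dx|=1.0353 1/|dy|=3.8637
    cross x-line → (4,1), t=0.5176
    cross x-line → (5,1), t=1.5529
    cross x-line → (6,1), t=2.5882 (wall)
  → r_2 = 2.5882
beam 3: φ=45°, α=105°
  d=(-0.2588,0.9659)  start (3,1)  tX=1.9319 tY=0.7972  stride 1/|dx|=3.8637 1/|dy|=1.0353
    cross y-line → (3,2), t=0.7972
    cross y-line → (3,3), t=1.8324 (wall)
  → r_3 = 1.8324
beam 4: φ=90°, α=150°
  d=(-0.8660,0.5000)  start (3,1)  tX=0.5774 tY=1.5400  stride 1/|dx|=1.1547 1/|dy|=2.0000
    cross x-line → (2,1), t=0.5774 (wall)
  → r_4 = 0.5774

ranges = [0.4600, 2.5882, 1.8324, 0.5774]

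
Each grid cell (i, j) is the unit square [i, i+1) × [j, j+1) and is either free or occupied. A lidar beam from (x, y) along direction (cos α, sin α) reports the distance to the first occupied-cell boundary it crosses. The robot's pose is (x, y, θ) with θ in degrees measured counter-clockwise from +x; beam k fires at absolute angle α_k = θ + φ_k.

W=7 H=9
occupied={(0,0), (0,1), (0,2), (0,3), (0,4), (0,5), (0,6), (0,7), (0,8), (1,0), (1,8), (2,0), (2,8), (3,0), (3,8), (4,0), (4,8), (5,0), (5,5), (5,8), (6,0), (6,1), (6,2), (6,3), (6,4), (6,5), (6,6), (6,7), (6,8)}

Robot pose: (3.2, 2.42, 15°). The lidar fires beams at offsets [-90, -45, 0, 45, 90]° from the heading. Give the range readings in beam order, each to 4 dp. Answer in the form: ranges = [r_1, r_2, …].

ranges = [1.4701, 2.8400, 2.8988, 3.6000, 5.7768]

beam 1: φ=-90°, α=285°
  cosα=0.2588 sinα=-0.9659 | (3,2) | tMaxX 3.0910 tMaxY 0.4348 | tΔX 3.8637 tΔY 1.0353
    t=0.4348 [y] (3,1)
    t=1.4701 [y] (3,0) — stop
  → r_1 = 1.4701
beam 2: φ=-45°, α=330°
  cosα=0.8660 sinα=-0.5000 | (3,2) | tMaxX 0.9238 tMaxY 0.8400 | tΔX 1.1547 tΔY 2.0000
    t=0.8400 [y] (3,1)
    t=0.9238 [x] (4,1)
    t=2.0785 [x] (5,1)
    t=2.8400 [y] (5,0) — stop
  → r_2 = 2.8400
beam 3: φ=0°, α=15°
  cosα=0.9659 sinα=0.2588 | (3,2) | tMaxX 0.8282 tMaxY 2.2409 | tΔX 1.0353 tΔY 3.8637
    t=0.8282 [x] (4,2)
    t=1.8635 [x] (5,2)
    t=2.2409 [y] (5,3)
    t=2.8988 [x] (6,3) — stop
  → r_3 = 2.8988
beam 4: φ=45°, α=60°
  cosα=0.5000 sinα=0.8660 | (3,2) | tMaxX 1.6000 tMaxY 0.6697 | tΔX 2.0000 tΔY 1.1547
    t=0.6697 [y] (3,3)
    t=1.6000 [x] (4,3)
    t=1.8244 [y] (4,4)
    t=2.9791 [y] (4,5)
    t=3.6000 [x] (5,5) — stop
  → r_4 = 3.6000
beam 5: φ=90°, α=105°
  cosα=-0.2588 sinα=0.9659 | (3,2) | tMaxX 0.7727 tMaxY 0.6005 | tΔX 3.8637 tΔY 1.0353
    t=0.6005 [y] (3,3)
    t=0.7727 [x] (2,3)
    t=1.6357 [y] (2,4)
    t=2.6710 [y] (2,5)
    t=3.7063 [y] (2,6)
    t=4.6364 [x] (1,6)
    t=4.7416 [y] (1,7)
    t=5.7768 [y] (1,8) — stop
  → r_5 = 5.7768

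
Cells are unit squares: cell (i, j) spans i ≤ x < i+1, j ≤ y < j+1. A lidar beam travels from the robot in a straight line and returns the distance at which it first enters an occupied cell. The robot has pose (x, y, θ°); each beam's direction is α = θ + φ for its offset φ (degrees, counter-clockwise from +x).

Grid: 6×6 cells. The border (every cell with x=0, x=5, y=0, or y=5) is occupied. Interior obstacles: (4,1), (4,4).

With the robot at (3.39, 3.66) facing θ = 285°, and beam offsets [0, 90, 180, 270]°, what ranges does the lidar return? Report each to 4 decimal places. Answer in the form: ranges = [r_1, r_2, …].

beam 1: φ=0°, α=285°
  dir = (cos 285°, sin 285°) = (0.2588, -0.9659); from cell (3,3)
  next x-line at t=2.3569, next y-line at t=0.6833; Δt_x=3.8637, Δt_y=1.0353
    y: enter (3,2) at t=0.6833
    y: enter (3,1) at t=1.7186
    x: enter (4,1) at t=2.3569 ← occupied
  → r_1 = 2.3569
beam 2: φ=90°, α=15°
  dir = (cos 15°, sin 15°) = (0.9659, 0.2588); from cell (3,3)
  next x-line at t=0.6315, next y-line at t=1.3137; Δt_x=1.0353, Δt_y=3.8637
    x: enter (4,3) at t=0.6315
    y: enter (4,4) at t=1.3137 ← occupied
  → r_2 = 1.3137
beam 3: φ=180°, α=105°
  dir = (cos 105°, sin 105°) = (-0.2588, 0.9659); from cell (3,3)
  next x-line at t=1.5068, next y-line at t=0.3520; Δt_x=3.8637, Δt_y=1.0353
    y: enter (3,4) at t=0.3520
    y: enter (3,5) at t=1.3873 ← occupied
  → r_3 = 1.3873
beam 4: φ=270°, α=195°
  dir = (cos 195°, sin 195°) = (-0.9659, -0.2588); from cell (3,3)
  next x-line at t=0.4038, next y-line at t=2.5500; Δt_x=1.0353, Δt_y=3.8637
    x: enter (2,3) at t=0.4038
    x: enter (1,3) at t=1.4390
    x: enter (0,3) at t=2.4743 ← occupied
  → r_4 = 2.4743

ranges = [2.3569, 1.3137, 1.3873, 2.4743]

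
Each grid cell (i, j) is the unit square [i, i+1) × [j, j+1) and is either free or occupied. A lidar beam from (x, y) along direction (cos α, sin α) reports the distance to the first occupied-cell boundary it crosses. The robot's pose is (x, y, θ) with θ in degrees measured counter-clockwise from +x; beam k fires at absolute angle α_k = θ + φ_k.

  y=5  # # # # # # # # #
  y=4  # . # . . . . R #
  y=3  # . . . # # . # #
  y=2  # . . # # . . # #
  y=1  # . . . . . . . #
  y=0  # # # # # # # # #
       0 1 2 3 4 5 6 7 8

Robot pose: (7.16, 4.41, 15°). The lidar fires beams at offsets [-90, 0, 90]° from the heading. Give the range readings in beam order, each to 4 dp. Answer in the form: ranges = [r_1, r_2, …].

ranges = [0.4245, 0.8696, 0.6108]

beam 1: φ=-90°, α=285°
  direction (0.2588, -0.9659); cell (7,4); t to first gridline: x 3.2455, y 0.4245 (then +3.8637 / +1.0353)
    (7,3) via y @ 0.4245  # hit
  → r_1 = 0.4245
beam 2: φ=0°, α=15°
  direction (0.9659, 0.2588); cell (7,4); t to first gridline: x 0.8696, y 2.2796 (then +1.0353 / +3.8637)
    (8,4) via x @ 0.8696  # hit
  → r_2 = 0.8696
beam 3: φ=90°, α=105°
  direction (-0.2588, 0.9659); cell (7,4); t to first gridline: x 0.6182, y 0.6108 (then +3.8637 / +1.0353)
    (7,5) via y @ 0.6108  # hit
  → r_3 = 0.6108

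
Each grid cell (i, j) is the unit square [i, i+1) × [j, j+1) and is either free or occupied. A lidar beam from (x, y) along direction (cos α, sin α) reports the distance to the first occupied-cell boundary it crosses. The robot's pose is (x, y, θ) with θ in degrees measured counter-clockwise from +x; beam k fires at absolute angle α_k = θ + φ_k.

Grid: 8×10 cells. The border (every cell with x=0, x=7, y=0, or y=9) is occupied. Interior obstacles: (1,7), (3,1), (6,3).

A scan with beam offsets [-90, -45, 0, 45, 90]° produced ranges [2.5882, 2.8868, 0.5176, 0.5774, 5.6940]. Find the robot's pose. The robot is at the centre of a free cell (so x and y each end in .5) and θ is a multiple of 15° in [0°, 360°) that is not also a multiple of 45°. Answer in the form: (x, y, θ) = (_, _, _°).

Candidates: 45 free-cell centres × 16 headings = 720 poses. Raycast each; keep the one whose scan matches to 4 dp.
  (2.5, 2.5, 60°): beam 1 = 1.0000 ≠ 2.5882 ✗
  (2.5, 4.5, 150°): beam 1 = 5.1962 ≠ 2.5882 ✗
  (6.5, 4.5, 330°): beam 1 = 0.5774 ≠ 2.5882 ✗
  …
  (5.5, 3.5, 345°): r_1=2.5882, r_2=2.8868, r_3=0.5176, r_4=0.5774, r_5=5.6940 — all match ✓
Unique over the lattice → pose = (5.5, 3.5, 345°).

(x, y, θ) = (5.5, 3.5, 345°)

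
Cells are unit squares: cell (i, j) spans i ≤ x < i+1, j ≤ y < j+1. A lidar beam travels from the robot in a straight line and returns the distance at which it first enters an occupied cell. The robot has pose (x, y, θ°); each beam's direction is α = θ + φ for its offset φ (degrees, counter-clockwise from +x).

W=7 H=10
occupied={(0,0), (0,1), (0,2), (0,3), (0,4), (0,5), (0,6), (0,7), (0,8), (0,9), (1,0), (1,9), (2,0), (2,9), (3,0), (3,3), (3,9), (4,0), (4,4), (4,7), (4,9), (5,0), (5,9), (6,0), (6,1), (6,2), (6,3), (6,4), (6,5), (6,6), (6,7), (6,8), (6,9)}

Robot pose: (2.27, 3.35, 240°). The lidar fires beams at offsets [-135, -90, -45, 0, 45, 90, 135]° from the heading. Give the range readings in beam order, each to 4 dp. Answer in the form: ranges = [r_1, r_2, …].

beam 1: φ=-135°, α=105°
  cosα=-0.2588 sinα=0.9659 | (2,3) | tMaxX 1.0432 tMaxY 0.6729 | tΔX 3.8637 tΔY 1.0353
    t=0.6729 [y] (2,4)
    t=1.0432 [x] (1,4)
    t=1.7082 [y] (1,5)
    t=2.7435 [y] (1,6)
    t=3.7788 [y] (1,7)
    t=4.8140 [y] (1,8)
    t=4.9069 [x] (0,8) — stop
  → r_1 = 4.9069
beam 2: φ=-90°, α=150°
  cosα=-0.8660 sinα=0.5000 | (2,3) | tMaxX 0.3118 tMaxY 1.3000 | tΔX 1.1547 tΔY 2.0000
    t=0.3118 [x] (1,3)
    t=1.3000 [y] (1,4)
    t=1.4665 [x] (0,4) — stop
  → r_2 = 1.4665
beam 3: φ=-45°, α=195°
  cosα=-0.9659 sinα=-0.2588 | (2,3) | tMaxX 0.2795 tMaxY 1.3523 | tΔX 1.0353 tΔY 3.8637
    t=0.2795 [x] (1,3)
    t=1.3148 [x] (0,3) — stop
  → r_3 = 1.3148
beam 4: φ=0°, α=240°
  cosα=-0.5000 sinα=-0.8660 | (2,3) | tMaxX 0.5400 tMaxY 0.4041 | tΔX 2.0000 tΔY 1.1547
    t=0.4041 [y] (2,2)
    t=0.5400 [x] (1,2)
    t=1.5588 [y] (1,1)
    t=2.5400 [x] (0,1) — stop
  → r_4 = 2.5400
beam 5: φ=45°, α=285°
  cosα=0.2588 sinα=-0.9659 | (2,3) | tMaxX 2.8205 tMaxY 0.3623 | tΔX 3.8637 tΔY 1.0353
    t=0.3623 [y] (2,2)
    t=1.3976 [y] (2,1)
    t=2.4329 [y] (2,0) — stop
  → r_5 = 2.4329
beam 6: φ=90°, α=330°
  cosα=0.8660 sinα=-0.5000 | (2,3) | tMaxX 0.8429 tMaxY 0.7000 | tΔX 1.1547 tΔY 2.0000
    t=0.7000 [y] (2,2)
    t=0.8429 [x] (3,2)
    t=1.9976 [x] (4,2)
    t=2.7000 [y] (4,1)
    t=3.1523 [x] (5,1)
    t=4.3070 [x] (6,1) — stop
  → r_6 = 4.3070
beam 7: φ=135°, α=15°
  cosα=0.9659 sinα=0.2588 | (2,3) | tMaxX 0.7558 tMaxY 2.5114 | tΔX 1.0353 tΔY 3.8637
    t=0.7558 [x] (3,3) — stop
  → r_7 = 0.7558

ranges = [4.9069, 1.4665, 1.3148, 2.5400, 2.4329, 4.3070, 0.7558]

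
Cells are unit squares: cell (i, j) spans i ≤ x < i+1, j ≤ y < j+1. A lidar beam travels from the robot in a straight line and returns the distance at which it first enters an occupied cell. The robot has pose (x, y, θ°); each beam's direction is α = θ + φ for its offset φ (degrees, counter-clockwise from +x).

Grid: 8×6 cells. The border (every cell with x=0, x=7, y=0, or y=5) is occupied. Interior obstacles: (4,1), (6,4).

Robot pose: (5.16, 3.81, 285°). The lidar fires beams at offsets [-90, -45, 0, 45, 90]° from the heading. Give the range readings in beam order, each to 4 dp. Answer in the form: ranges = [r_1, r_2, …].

beam 1: φ=-90°, α=195°
  direction (-0.9659, -0.2588); cell (5,3); t to first gridline: x 0.1656, y 3.1296 (then +1.0353 / +3.8637)
    (4,3) via x @ 0.1656
    (3,3) via x @ 1.2009
    (2,3) via x @ 2.2362
    (2,2) via y @ 3.1296
    (1,2) via x @ 3.2715
    (0,2) via x @ 4.3067  # hit
  → r_1 = 4.3067
beam 2: φ=-45°, α=240°
  direction (-0.5000, -0.8660); cell (5,3); t to first gridline: x 0.3200, y 0.9353 (then +2.0000 / +1.1547)
    (4,3) via x @ 0.3200
    (4,2) via y @ 0.9353
    (4,1) via y @ 2.0900  # hit
  → r_2 = 2.0900
beam 3: φ=0°, α=285°
  direction (0.2588, -0.9659); cell (5,3); t to first gridline: x 3.2455, y 0.8386 (then +3.8637 / +1.0353)
    (5,2) via y @ 0.8386
    (5,1) via y @ 1.8738
    (5,0) via y @ 2.9091  # hit
  → r_3 = 2.9091
beam 4: φ=45°, α=330°
  direction (0.8660, -0.5000); cell (5,3); t to first gridline: x 0.9699, y 1.6200 (then +1.1547 / +2.0000)
    (6,3) via x @ 0.9699
    (6,2) via y @ 1.6200
    (7,2) via x @ 2.1246  # hit
  → r_4 = 2.1246
beam 5: φ=90°, α=15°
  direction (0.9659, 0.2588); cell (5,3); t to first gridline: x 0.8696, y 0.7341 (then +1.0353 / +3.8637)
    (5,4) via y @ 0.7341
    (6,4) via x @ 0.8696  # hit
  → r_5 = 0.8696

ranges = [4.3067, 2.0900, 2.9091, 2.1246, 0.8696]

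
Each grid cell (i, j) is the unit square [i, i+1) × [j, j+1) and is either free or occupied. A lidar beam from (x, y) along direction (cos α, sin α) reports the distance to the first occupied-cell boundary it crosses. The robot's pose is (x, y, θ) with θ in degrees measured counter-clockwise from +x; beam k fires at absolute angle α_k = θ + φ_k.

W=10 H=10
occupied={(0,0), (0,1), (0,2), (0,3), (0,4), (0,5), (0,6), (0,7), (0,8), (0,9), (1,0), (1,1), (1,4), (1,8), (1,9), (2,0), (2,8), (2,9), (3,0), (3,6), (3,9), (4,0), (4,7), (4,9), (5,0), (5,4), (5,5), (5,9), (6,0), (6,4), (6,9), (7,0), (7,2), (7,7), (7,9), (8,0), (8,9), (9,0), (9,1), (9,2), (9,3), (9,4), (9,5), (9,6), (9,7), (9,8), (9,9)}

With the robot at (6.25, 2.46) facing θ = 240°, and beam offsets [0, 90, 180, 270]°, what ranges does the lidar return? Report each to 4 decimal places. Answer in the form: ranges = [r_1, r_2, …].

beam 1: φ=0°, α=240°
  d=(-0.5000,-0.8660)  start (6,2)  tX=0.5000 tY=0.5312  stride 1/|dx|=2.0000 1/|dy|=1.1547
    cross x-line → (5,2), t=0.5000
    cross y-line → (5,1), t=0.5312
    cross y-line → (5,0), t=1.6859 (wall)
  → r_1 = 1.6859
beam 2: φ=90°, α=330°
  d=(0.8660,-0.5000)  start (6,2)  tX=0.8660 tY=0.9200  stride 1/|dx|=1.1547 1/|dy|=2.0000
    cross x-line → (7,2), t=0.8660 (wall)
  → r_2 = 0.8660
beam 3: φ=180°, α=60°
  d=(0.5000,0.8660)  start (6,2)  tX=1.5000 tY=0.6235  stride 1/|dx|=2.0000 1/|dy|=1.1547
    cross y-line → (6,3), t=0.6235
    cross x-line → (7,3), t=1.5000
    cross y-line → (7,4), t=1.7782
    cross y-line → (7,5), t=2.9329
    cross x-line → (8,5), t=3.5000
    cross y-line → (8,6), t=4.0876
    cross y-line → (8,7), t=5.2423
    cross x-line → (9,7), t=5.5000 (wall)
  → r_3 = 5.5000
beam 4: φ=270°, α=150°
  d=(-0.8660,0.5000)  start (6,2)  tX=0.2887 tY=1.0800  stride 1/|dx|=1.1547 1/|dy|=2.0000
    cross x-line → (5,2), t=0.2887
    cross y-line → (5,3), t=1.0800
    cross x-line → (4,3), t=1.4434
    cross x-line → (3,3), t=2.5981
    cross y-line → (3,4), t=3.0800
    cross x-line → (2,4), t=3.7528
    cross x-line → (1,4), t=4.9075 (wall)
  → r_4 = 4.9075

ranges = [1.6859, 0.8660, 5.5000, 4.9075]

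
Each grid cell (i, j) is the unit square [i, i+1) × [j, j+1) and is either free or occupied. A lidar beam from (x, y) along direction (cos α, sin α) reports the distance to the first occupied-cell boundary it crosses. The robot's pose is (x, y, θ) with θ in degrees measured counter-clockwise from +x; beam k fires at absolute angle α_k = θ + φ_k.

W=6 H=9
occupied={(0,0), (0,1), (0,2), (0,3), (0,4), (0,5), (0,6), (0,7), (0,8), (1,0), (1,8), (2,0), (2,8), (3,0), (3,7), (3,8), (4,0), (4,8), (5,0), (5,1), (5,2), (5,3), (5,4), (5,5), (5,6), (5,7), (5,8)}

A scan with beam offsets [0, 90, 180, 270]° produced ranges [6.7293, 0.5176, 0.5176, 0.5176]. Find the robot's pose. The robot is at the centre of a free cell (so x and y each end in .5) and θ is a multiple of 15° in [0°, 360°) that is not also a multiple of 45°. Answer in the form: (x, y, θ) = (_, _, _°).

Candidates: 27 free-cell centres × 16 headings = 432 poses. Raycast each; keep the one whose scan matches to 4 dp.
  (2.5, 7.5, 210°): beam 1 = 1.7321 ≠ 6.7293 ✗
  (4.5, 1.5, 120°): beam 1 = 7.0000 ≠ 6.7293 ✗
  (3.5, 2.5, 300°): beam 1 = 1.7321 ≠ 6.7293 ✗
  (1.5, 1.5, 105°): beam 1 = 1.9319 ≠ 6.7293 ✗
  …
  (4.5, 7.5, 255°): r_1=6.7293, r_2=0.5176, r_3=0.5176, r_4=0.5176 — all match ✓
No second candidate reproduces the full scan.

(x, y, θ) = (4.5, 7.5, 255°)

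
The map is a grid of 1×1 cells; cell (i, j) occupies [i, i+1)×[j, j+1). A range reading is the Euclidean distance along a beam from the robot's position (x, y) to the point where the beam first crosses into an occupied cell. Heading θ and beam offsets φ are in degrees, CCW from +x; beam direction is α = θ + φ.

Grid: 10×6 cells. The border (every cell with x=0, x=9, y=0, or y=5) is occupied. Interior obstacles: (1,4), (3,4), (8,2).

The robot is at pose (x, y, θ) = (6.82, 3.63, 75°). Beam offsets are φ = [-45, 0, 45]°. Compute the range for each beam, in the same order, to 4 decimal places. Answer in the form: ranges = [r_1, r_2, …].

beam 1: φ=-45°, α=30°
  d=(0.8660,0.5000)  start (6,3)  tX=0.2078 tY=0.7400  stride 1/|dx|=1.1547 1/|dy|=2.0000
    cross x-line → (7,3), t=0.2078
    cross y-line → (7,4), t=0.7400
    cross x-line → (8,4), t=1.3625
    cross x-line → (9,4), t=2.5172 (wall)
  → r_1 = 2.5172
beam 2: φ=0°, α=75°
  d=(0.2588,0.9659)  start (6,3)  tX=0.6955 tY=0.3831  stride 1/|dx|=3.8637 1/|dy|=1.0353
    cross y-line → (6,4), t=0.3831
    cross x-line → (7,4), t=0.6955
    cross y-line → (7,5), t=1.4183 (wall)
  → r_2 = 1.4183
beam 3: φ=45°, α=120°
  d=(-0.5000,0.8660)  start (6,3)  tX=1.6400 tY=0.4272  stride 1/|dx|=2.0000 1/|dy|=1.1547
    cross y-line → (6,4), t=0.4272
    cross y-line → (6,5), t=1.5819 (wall)
  → r_3 = 1.5819

ranges = [2.5172, 1.4183, 1.5819]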